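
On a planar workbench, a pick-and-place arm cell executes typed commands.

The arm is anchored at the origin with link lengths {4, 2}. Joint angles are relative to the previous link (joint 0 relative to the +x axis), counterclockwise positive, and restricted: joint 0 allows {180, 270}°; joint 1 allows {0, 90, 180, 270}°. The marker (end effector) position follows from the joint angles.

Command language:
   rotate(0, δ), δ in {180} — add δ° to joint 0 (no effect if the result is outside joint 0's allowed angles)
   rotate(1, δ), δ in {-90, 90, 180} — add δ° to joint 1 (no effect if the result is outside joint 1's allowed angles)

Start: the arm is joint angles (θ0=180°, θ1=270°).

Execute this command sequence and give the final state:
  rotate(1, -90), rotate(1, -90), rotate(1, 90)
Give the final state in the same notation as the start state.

initial: joint angles (θ0=180°, θ1=270°)
t=1 rotate(1, -90) ⇒ joint angles (θ0=180°, θ1=180°)
t=2 rotate(1, -90) ⇒ joint angles (θ0=180°, θ1=90°)
t=3 rotate(1, 90) ⇒ joint angles (θ0=180°, θ1=180°)

joint angles (θ0=180°, θ1=180°)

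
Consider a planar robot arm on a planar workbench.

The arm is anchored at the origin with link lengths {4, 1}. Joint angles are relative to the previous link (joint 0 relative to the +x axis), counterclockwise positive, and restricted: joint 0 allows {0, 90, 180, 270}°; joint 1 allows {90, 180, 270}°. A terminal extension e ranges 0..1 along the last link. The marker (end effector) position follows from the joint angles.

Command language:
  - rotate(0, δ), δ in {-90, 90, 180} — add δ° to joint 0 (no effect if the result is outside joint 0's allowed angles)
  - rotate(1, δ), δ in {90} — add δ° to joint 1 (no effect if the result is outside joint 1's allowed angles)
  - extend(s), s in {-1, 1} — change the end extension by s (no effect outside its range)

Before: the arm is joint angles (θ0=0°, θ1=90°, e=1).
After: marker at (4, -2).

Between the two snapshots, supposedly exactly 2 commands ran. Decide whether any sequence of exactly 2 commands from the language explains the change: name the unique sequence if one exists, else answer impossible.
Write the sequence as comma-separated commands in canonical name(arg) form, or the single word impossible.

rotate(1, 90), rotate(1, 90)

initial: joint angles (θ0=0°, θ1=90°, e=1)
1. rotate(1, 90) → joint angles (θ0=0°, θ1=180°, e=1)
2. rotate(1, 90) → joint angles (θ0=0°, θ1=270°, e=1)
no rival 2-sequence matches.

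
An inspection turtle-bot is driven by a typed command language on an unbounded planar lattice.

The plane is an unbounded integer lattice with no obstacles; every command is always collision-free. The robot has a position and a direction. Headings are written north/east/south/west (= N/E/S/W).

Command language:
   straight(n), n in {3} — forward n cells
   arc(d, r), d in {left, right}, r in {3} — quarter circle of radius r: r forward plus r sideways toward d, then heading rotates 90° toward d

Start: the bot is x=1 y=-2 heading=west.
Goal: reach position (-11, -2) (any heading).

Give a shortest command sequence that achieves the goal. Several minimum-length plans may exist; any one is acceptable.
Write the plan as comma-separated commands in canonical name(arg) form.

begin: x=1 y=-2 heading=west
step 1 (arc(right, 3)): x=-2 y=1 heading=north
step 2 (arc(left, 3)): x=-5 y=4 heading=west
step 3 (arc(left, 3)): x=-8 y=1 heading=south
step 4 (arc(right, 3)): x=-11 y=-2 heading=west
minimal: 4 command(s), checked below 4.

arc(right, 3), arc(left, 3), arc(left, 3), arc(right, 3)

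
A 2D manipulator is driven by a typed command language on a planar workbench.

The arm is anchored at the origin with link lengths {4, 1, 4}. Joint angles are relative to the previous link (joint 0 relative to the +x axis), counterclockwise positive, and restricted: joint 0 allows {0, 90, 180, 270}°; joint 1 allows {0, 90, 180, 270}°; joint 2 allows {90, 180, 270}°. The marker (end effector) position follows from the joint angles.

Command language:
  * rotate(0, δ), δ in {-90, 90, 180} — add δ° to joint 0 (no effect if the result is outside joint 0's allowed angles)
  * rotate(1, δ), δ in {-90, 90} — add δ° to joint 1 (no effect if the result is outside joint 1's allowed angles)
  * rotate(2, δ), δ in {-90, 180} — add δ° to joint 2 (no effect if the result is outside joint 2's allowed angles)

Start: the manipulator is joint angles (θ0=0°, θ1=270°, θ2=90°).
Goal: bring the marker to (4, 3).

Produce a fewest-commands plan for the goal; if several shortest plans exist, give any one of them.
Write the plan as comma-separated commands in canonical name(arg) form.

initial: joint angles (θ0=0°, θ1=270°, θ2=90°)
t=1 rotate(2, 180) ⇒ joint angles (θ0=0°, θ1=270°, θ2=270°)
t=2 rotate(2, -90) ⇒ joint angles (θ0=0°, θ1=270°, θ2=180°)
nothing shorter than 2 reaches the goal.

rotate(2, 180), rotate(2, -90)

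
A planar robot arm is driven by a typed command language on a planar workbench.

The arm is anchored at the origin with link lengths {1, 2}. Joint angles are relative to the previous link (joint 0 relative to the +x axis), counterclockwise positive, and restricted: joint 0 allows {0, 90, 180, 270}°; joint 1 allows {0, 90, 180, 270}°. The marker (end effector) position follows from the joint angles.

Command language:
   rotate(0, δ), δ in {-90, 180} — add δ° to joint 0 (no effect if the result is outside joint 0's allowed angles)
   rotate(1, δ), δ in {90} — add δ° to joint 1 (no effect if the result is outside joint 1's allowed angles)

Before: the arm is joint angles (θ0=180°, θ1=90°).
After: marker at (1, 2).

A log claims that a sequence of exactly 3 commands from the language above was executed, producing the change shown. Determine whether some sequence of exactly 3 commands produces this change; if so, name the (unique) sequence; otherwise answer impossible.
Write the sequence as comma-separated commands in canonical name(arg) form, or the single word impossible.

rotate(0, 180), rotate(0, 180), rotate(0, 180)

start: joint angles (θ0=180°, θ1=90°)
t=1 rotate(0, 180) ⇒ joint angles (θ0=0°, θ1=90°)
t=2 rotate(0, 180) ⇒ joint angles (θ0=180°, θ1=90°)
t=3 rotate(0, 180) ⇒ joint angles (θ0=0°, θ1=90°)
no other 3-command option fits: unique.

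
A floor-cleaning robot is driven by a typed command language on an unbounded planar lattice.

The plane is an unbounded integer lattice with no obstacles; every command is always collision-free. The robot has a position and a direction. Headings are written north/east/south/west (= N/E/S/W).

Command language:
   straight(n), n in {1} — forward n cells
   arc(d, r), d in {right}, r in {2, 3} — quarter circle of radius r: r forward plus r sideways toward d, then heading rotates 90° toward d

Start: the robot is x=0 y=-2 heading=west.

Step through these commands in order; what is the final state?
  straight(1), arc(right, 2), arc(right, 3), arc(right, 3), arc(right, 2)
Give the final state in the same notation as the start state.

x=1 y=-2 heading=west

from: x=0 y=-2 heading=west
[1] after straight(1): x=-1 y=-2 heading=west
[2] after arc(right, 2): x=-3 y=0 heading=north
[3] after arc(right, 3): x=0 y=3 heading=east
[4] after arc(right, 3): x=3 y=0 heading=south
[5] after arc(right, 2): x=1 y=-2 heading=west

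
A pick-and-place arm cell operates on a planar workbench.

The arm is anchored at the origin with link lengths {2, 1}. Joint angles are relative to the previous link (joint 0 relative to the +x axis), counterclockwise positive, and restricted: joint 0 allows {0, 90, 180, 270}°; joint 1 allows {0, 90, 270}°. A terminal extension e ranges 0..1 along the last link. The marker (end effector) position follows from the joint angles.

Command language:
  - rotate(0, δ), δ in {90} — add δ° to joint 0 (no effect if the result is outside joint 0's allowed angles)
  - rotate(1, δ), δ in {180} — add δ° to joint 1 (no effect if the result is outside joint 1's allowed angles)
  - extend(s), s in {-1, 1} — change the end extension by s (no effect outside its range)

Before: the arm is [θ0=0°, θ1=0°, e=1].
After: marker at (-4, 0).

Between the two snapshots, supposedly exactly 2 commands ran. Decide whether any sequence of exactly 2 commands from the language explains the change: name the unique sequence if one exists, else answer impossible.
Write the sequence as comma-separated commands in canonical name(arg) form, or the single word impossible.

rotate(0, 90), rotate(0, 90)

t0: [θ0=0°, θ1=0°, e=1]
step 1 (rotate(0, 90)): [θ0=90°, θ1=0°, e=1]
step 2 (rotate(0, 90)): [θ0=180°, θ1=0°, e=1]
no other 2-command option fits: unique.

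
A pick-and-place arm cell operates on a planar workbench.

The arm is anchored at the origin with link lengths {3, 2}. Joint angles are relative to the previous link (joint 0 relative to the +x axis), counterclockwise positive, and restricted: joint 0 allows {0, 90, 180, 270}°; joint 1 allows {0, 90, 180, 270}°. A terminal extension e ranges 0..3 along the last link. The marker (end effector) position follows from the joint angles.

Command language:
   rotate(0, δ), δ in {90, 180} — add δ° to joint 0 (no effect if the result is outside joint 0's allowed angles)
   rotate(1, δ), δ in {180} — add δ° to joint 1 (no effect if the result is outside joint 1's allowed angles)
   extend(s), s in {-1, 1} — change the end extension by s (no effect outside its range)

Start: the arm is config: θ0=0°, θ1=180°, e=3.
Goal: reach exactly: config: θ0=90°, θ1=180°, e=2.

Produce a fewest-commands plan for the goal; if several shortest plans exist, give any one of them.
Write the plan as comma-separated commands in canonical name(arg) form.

begin: config: θ0=0°, θ1=180°, e=3
t=1 extend(-1) ⇒ config: θ0=0°, θ1=180°, e=2
t=2 rotate(0, 90) ⇒ config: θ0=90°, θ1=180°, e=2
no 1-step plan works, so 2 is optimal.

extend(-1), rotate(0, 90)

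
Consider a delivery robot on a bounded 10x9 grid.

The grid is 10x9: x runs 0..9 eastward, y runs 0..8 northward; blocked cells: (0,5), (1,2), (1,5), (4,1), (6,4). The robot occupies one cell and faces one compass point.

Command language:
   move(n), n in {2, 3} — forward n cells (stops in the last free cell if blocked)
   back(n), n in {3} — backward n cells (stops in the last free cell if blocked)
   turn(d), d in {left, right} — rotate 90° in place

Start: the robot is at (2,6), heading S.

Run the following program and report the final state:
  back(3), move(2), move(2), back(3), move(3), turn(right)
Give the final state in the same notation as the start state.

from: at (2,6), heading S
t=1 back(3) ⇒ at (2,8), heading S
t=2 move(2) ⇒ at (2,6), heading S
t=3 move(2) ⇒ at (2,4), heading S
t=4 back(3) ⇒ at (2,7), heading S
t=5 move(3) ⇒ at (2,4), heading S
t=6 turn(right) ⇒ at (2,4), heading W

at (2,4), heading W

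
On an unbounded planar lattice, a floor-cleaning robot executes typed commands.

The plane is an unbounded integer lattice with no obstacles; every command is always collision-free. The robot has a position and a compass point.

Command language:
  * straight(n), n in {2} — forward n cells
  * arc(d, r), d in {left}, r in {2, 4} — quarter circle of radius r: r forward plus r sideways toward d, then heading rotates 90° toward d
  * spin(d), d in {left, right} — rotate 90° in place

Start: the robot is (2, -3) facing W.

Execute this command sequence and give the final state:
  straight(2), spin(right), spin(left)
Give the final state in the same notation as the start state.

from: (2, -3) facing W
[1] after straight(2): (0, -3) facing W
[2] after spin(right): (0, -3) facing N
[3] after spin(left): (0, -3) facing W

(0, -3) facing W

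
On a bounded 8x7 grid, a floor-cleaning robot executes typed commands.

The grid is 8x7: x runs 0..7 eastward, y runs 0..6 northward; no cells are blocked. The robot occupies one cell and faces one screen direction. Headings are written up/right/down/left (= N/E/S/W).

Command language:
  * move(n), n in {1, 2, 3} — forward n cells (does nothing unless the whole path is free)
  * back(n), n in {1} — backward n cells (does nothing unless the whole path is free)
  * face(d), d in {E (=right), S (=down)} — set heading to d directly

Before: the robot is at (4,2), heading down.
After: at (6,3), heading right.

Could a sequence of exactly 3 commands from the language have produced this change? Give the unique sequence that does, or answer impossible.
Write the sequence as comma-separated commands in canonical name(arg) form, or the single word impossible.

back(1), face(E), move(2)

key: cell and facing (now E) both changed — the 3 commands mix motion and turning
begin: at (4,2), heading down
t=1 back(1) ⇒ at (4,3), heading down
t=2 face(E) ⇒ at (4,3), heading right
t=3 move(2) ⇒ at (6,3), heading right
all 216 alternatives checked — unique.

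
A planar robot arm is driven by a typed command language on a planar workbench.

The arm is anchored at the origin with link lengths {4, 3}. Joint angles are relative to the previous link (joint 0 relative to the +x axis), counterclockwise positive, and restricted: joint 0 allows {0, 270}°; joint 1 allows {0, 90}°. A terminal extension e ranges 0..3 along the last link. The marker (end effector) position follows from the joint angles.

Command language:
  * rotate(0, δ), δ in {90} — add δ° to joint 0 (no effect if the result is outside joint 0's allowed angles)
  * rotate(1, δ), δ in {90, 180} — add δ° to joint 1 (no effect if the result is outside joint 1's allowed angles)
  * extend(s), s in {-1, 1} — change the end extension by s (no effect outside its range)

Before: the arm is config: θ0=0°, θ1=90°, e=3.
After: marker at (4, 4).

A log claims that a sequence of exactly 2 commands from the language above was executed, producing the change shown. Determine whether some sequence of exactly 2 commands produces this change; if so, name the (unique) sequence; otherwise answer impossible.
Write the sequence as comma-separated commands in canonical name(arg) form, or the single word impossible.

extend(-1), extend(-1)

from: config: θ0=0°, θ1=90°, e=3
t=1 extend(-1) ⇒ config: θ0=0°, θ1=90°, e=2
t=2 extend(-1) ⇒ config: θ0=0°, θ1=90°, e=1
no other 2-command option fits: unique.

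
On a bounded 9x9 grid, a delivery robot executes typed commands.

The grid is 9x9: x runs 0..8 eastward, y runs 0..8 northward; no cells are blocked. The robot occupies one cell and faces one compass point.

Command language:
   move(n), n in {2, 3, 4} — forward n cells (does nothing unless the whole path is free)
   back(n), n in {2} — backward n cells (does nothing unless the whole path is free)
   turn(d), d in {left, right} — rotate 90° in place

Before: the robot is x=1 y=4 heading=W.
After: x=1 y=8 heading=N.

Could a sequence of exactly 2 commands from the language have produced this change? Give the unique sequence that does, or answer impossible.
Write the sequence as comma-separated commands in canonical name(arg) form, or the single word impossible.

key: order matters: swapping turn(right) and move(4) lands elsewhere
t0: x=1 y=4 heading=W
[1] after turn(right): x=1 y=4 heading=N
[2] after move(4): x=1 y=8 heading=N
no other 2-command option fits: unique.

turn(right), move(4)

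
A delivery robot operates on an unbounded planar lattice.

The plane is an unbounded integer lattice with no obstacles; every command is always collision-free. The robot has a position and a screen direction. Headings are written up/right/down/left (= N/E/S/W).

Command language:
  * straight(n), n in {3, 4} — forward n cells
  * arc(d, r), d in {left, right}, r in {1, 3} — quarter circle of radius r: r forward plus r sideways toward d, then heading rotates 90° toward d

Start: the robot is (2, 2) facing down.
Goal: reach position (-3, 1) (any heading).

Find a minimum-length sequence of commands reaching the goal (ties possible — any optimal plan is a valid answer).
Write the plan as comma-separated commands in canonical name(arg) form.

from: (2, 2) facing down
t=1 arc(right, 1) ⇒ (1, 1) facing left
t=2 straight(4) ⇒ (-3, 1) facing left
nothing shorter than 2 reaches the goal.

arc(right, 1), straight(4)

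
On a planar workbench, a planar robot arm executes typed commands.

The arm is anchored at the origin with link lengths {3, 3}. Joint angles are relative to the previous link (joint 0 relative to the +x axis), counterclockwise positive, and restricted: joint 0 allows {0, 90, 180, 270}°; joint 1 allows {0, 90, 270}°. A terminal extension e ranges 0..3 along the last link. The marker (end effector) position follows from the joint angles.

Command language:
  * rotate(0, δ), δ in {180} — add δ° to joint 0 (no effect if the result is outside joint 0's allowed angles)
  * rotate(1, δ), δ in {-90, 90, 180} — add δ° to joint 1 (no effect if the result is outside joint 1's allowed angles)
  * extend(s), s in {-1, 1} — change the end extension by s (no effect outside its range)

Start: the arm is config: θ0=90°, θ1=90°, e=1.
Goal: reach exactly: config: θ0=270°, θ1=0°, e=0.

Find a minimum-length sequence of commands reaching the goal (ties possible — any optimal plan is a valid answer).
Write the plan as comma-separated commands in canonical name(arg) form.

rotate(0, 180), rotate(1, -90), extend(-1)

t0: config: θ0=90°, θ1=90°, e=1
1. rotate(0, 180) → config: θ0=270°, θ1=90°, e=1
2. rotate(1, -90) → config: θ0=270°, θ1=0°, e=1
3. extend(-1) → config: θ0=270°, θ1=0°, e=0
shorter routes all fall short; 3 is best.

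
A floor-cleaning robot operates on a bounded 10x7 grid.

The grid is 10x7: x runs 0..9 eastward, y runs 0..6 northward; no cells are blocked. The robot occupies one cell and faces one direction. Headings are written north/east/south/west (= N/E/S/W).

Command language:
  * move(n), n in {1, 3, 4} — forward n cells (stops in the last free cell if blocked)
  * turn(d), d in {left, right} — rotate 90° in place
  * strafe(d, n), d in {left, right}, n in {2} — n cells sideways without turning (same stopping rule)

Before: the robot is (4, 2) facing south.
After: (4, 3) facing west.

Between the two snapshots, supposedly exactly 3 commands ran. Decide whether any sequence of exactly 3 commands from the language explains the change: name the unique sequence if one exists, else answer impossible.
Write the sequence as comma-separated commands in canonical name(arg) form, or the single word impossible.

key: running strafe(right, 2) before move(1) would end elsewhere — order is forced
t0: (4, 2) facing south
[1] after move(1): (4, 1) facing south
[2] after turn(right): (4, 1) facing west
[3] after strafe(right, 2): (4, 3) facing west
no rival 3-sequence matches.

move(1), turn(right), strafe(right, 2)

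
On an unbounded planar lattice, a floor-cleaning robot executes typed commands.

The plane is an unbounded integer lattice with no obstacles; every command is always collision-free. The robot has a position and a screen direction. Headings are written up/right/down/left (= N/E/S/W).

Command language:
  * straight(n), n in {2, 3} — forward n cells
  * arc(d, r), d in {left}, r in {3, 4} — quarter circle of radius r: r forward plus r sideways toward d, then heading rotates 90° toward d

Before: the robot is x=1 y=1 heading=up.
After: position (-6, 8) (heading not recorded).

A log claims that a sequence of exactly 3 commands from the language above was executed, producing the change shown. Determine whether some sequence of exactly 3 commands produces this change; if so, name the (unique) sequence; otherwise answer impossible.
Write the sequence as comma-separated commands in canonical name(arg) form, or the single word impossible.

initial: x=1 y=1 heading=up
1. straight(3) → x=1 y=4 heading=up
2. arc(left, 4) → x=-3 y=8 heading=left
3. straight(3) → x=-6 y=8 heading=left
uniquely the one of 64 3-step routes that fits.

straight(3), arc(left, 4), straight(3)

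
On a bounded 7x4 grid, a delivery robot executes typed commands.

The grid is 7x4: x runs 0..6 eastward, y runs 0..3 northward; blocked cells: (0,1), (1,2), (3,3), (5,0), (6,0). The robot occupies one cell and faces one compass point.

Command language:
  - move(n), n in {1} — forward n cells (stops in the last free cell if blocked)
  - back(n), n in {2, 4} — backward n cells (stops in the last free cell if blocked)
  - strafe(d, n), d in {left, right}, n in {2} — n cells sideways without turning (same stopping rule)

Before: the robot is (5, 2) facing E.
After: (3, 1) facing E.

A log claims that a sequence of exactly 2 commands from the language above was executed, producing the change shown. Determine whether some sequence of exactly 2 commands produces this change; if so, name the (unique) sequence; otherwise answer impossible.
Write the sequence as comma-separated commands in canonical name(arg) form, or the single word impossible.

strafe(right, 2), back(2)

key: order matters: swapping strafe(right, 2) and back(2) lands elsewhere
begin: (5, 2) facing E
1. strafe(right, 2) → (5, 1) facing E
2. back(2) → (3, 1) facing E
no rival 2-sequence matches.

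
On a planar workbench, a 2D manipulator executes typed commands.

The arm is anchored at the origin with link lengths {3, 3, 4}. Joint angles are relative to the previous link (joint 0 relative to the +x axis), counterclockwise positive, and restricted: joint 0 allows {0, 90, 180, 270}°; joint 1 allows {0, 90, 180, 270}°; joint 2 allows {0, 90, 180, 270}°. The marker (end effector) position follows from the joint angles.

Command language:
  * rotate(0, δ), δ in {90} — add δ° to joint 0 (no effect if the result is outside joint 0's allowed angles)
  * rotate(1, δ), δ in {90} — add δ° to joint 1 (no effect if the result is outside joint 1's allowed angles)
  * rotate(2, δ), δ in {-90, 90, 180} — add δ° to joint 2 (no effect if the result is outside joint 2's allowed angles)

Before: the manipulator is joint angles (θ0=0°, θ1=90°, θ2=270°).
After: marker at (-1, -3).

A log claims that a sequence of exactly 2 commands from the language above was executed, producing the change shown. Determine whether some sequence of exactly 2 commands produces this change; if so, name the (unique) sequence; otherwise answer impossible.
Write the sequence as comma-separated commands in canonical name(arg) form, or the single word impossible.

rotate(1, 90), rotate(1, 90)

initial: joint angles (θ0=0°, θ1=90°, θ2=270°)
t=1 rotate(1, 90) ⇒ joint angles (θ0=0°, θ1=180°, θ2=270°)
t=2 rotate(1, 90) ⇒ joint angles (θ0=0°, θ1=270°, θ2=270°)
no other 2-command option fits: unique.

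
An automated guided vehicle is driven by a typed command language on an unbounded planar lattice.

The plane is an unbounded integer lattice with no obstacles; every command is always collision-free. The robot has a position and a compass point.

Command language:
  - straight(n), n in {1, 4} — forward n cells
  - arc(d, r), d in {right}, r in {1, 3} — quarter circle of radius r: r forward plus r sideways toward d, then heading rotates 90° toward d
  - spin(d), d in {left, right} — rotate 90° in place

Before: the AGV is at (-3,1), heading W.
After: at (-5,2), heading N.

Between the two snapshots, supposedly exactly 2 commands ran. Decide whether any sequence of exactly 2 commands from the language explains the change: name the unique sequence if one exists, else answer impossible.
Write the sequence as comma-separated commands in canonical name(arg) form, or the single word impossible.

straight(1), arc(right, 1)

key: running arc(right, 1) before straight(1) would end elsewhere — order is forced
start: at (-3,1), heading W
1. straight(1) → at (-4,1), heading W
2. arc(right, 1) → at (-5,2), heading N
no other 2-command option fits: unique.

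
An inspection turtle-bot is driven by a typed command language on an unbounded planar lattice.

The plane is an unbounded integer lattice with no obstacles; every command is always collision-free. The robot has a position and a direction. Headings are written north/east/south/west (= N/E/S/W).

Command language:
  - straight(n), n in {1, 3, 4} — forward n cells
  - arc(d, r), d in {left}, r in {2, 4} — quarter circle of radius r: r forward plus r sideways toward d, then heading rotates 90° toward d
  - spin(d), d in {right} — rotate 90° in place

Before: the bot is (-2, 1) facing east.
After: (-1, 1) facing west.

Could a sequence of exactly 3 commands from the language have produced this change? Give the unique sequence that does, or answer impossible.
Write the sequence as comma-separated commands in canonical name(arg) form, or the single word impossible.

straight(1), spin(right), spin(right)

key: running spin(right) before straight(1) would end elsewhere — order is forced
initial: (-2, 1) facing east
t=1 straight(1) ⇒ (-1, 1) facing east
t=2 spin(right) ⇒ (-1, 1) facing south
t=3 spin(right) ⇒ (-1, 1) facing west
uniquely the one of 216 3-step routes that fits.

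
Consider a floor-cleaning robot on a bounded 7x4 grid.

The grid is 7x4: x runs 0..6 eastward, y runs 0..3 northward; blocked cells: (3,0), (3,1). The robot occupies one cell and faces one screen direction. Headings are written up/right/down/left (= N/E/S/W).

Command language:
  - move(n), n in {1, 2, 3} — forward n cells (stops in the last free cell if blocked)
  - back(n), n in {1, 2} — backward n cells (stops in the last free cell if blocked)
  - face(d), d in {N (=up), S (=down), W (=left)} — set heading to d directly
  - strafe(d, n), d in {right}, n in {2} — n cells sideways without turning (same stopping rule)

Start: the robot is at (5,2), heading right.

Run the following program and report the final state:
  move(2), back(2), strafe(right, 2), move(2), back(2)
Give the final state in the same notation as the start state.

t0: at (5,2), heading right
t=1 move(2) ⇒ at (6,2), heading right
t=2 back(2) ⇒ at (4,2), heading right
t=3 strafe(right, 2) ⇒ at (4,0), heading right
t=4 move(2) ⇒ at (6,0), heading right
t=5 back(2) ⇒ at (4,0), heading right

at (4,0), heading right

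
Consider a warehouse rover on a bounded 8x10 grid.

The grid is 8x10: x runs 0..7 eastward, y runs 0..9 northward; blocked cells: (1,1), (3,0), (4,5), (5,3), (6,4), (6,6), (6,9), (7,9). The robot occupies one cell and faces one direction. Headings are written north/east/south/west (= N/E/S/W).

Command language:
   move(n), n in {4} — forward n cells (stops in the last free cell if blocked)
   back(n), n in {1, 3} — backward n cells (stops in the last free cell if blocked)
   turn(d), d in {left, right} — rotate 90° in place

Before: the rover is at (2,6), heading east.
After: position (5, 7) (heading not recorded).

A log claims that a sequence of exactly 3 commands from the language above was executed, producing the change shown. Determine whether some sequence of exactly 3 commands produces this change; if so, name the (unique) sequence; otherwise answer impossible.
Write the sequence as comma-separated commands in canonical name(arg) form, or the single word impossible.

move(4), turn(right), back(1)

key: move(4) is stopped early by the blocked cell at (6,6)
t0: at (2,6), heading east
step 1 (move(4)): at (5,6), heading east
step 2 (turn(right)): at (5,6), heading south
step 3 (back(1)): at (5,7), heading south
uniquely the one of 125 3-step routes that fits.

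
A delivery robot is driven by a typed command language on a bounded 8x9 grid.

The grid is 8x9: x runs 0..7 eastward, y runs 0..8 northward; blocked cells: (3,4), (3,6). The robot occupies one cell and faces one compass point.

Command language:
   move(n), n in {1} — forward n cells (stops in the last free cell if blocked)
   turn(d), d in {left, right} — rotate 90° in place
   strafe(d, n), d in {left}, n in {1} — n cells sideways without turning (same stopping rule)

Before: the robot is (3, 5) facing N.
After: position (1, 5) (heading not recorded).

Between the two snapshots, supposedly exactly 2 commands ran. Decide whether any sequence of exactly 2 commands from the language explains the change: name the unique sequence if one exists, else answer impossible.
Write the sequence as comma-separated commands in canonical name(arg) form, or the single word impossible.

initial: (3, 5) facing N
1. strafe(left, 1) → (2, 5) facing N
2. strafe(left, 1) → (1, 5) facing N
no other 2-command option fits: unique.

strafe(left, 1), strafe(left, 1)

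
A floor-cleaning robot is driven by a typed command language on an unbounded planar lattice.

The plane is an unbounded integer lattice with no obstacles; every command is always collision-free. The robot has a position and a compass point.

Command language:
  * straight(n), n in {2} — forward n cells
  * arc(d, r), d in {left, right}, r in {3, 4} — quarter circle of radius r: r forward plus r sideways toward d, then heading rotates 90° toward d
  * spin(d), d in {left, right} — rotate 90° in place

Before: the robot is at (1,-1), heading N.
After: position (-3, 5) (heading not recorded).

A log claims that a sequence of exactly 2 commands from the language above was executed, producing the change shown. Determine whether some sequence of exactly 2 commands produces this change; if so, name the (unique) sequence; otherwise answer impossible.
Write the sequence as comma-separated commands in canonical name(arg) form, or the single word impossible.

straight(2), arc(left, 4)

key: running arc(left, 4) before straight(2) would end elsewhere — order is forced
initial: at (1,-1), heading N
[1] after straight(2): at (1,1), heading N
[2] after arc(left, 4): at (-3,5), heading W
all 49 alternatives checked — unique.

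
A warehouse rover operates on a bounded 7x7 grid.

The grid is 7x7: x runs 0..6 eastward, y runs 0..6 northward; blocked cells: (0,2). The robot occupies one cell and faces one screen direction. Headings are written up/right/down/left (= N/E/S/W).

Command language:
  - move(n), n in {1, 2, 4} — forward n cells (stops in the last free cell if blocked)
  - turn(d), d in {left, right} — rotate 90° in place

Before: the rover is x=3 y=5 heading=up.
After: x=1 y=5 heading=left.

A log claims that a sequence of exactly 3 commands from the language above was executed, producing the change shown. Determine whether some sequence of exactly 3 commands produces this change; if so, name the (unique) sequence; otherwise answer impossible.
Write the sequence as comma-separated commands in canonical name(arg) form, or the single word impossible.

key: order matters: swapping turn(left) and move(1) lands elsewhere
from: x=3 y=5 heading=up
t=1 turn(left) ⇒ x=3 y=5 heading=left
t=2 move(1) ⇒ x=2 y=5 heading=left
t=3 move(1) ⇒ x=1 y=5 heading=left
all 125 alternatives checked — unique.

turn(left), move(1), move(1)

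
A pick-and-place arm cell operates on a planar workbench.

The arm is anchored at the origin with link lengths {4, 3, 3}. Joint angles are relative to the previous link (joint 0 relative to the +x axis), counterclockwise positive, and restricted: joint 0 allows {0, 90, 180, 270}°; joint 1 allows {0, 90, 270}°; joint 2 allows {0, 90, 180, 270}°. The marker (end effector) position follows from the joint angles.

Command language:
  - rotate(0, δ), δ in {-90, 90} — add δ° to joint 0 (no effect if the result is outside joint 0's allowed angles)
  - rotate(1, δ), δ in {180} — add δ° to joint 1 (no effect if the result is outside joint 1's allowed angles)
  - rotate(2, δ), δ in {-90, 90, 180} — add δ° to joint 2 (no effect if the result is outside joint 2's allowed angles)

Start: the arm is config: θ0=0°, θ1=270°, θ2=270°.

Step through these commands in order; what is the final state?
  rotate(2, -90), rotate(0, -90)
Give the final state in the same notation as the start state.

initial: config: θ0=0°, θ1=270°, θ2=270°
1. rotate(2, -90) → config: θ0=0°, θ1=270°, θ2=180°
2. rotate(0, -90) → config: θ0=270°, θ1=270°, θ2=180°

config: θ0=270°, θ1=270°, θ2=180°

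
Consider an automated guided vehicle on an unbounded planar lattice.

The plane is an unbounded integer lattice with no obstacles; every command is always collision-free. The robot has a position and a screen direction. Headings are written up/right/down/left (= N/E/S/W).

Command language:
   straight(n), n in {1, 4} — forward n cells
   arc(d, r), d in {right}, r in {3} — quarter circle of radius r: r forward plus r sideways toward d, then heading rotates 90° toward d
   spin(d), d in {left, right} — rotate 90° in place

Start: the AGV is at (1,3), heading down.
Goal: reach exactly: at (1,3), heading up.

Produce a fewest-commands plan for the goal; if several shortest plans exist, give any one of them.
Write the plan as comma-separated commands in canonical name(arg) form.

from: at (1,3), heading down
t=1 spin(left) ⇒ at (1,3), heading right
t=2 spin(left) ⇒ at (1,3), heading up
nothing shorter than 2 reaches the goal.

spin(left), spin(left)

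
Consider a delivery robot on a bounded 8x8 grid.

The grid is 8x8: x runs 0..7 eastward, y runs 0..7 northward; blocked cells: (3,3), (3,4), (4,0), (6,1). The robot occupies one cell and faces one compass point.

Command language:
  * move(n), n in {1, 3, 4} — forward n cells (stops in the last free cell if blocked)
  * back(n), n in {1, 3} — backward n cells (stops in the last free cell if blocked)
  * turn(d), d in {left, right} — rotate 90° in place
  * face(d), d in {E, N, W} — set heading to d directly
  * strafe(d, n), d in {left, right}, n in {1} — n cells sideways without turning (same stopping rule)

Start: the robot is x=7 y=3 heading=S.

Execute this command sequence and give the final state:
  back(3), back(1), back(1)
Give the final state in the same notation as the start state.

x=7 y=7 heading=S

from: x=7 y=3 heading=S
step 1 (back(3)): x=7 y=6 heading=S
step 2 (back(1)): x=7 y=7 heading=S
step 3 (back(1)): x=7 y=7 heading=S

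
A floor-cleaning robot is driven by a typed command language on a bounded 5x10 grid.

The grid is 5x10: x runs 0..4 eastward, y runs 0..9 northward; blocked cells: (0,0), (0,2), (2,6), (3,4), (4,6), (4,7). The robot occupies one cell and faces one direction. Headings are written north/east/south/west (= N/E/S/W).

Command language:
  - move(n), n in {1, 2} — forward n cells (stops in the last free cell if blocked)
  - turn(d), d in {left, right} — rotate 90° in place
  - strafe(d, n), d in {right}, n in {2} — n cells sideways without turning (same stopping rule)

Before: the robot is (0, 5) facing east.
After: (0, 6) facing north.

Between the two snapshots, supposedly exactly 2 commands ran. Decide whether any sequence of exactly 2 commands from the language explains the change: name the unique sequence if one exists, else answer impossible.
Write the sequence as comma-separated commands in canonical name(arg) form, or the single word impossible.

key: cell and facing (now N) both changed — the 2 commands mix motion and turning
initial: (0, 5) facing east
1. turn(left) → (0, 5) facing north
2. move(1) → (0, 6) facing north
no rival 2-sequence matches.

turn(left), move(1)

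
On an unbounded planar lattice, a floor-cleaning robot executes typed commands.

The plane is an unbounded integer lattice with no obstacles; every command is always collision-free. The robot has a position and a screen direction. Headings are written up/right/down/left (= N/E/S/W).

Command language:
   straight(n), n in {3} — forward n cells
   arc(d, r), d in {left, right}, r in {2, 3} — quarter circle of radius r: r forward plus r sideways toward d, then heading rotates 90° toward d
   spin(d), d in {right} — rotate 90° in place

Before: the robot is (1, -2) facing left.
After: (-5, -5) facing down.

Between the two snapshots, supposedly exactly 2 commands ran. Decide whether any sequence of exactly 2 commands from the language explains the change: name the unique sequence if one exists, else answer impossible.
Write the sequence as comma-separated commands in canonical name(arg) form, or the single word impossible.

straight(3), arc(left, 3)

key: cell and facing (now S) both changed — the 2 commands mix motion and turning
from: (1, -2) facing left
1. straight(3) → (-2, -2) facing left
2. arc(left, 3) → (-5, -5) facing down
all 36 alternatives checked — unique.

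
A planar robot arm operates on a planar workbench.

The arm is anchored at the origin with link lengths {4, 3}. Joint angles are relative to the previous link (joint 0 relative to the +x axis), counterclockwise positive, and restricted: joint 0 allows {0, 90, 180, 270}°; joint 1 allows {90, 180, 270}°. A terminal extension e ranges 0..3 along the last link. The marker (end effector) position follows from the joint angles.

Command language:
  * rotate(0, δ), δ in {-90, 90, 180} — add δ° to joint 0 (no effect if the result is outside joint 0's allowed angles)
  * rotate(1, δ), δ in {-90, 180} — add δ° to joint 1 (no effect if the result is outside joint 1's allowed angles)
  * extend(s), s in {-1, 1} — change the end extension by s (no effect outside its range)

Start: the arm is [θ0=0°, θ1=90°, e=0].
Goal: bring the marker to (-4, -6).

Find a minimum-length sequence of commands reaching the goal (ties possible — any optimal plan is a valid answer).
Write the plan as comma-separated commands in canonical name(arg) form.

extend(1), extend(1), extend(1), rotate(0, 180)

from: [θ0=0°, θ1=90°, e=0]
1. extend(1) → [θ0=0°, θ1=90°, e=1]
2. extend(1) → [θ0=0°, θ1=90°, e=2]
3. extend(1) → [θ0=0°, θ1=90°, e=3]
4. rotate(0, 180) → [θ0=180°, θ1=90°, e=3]
no 3-step plan works, so 4 is optimal.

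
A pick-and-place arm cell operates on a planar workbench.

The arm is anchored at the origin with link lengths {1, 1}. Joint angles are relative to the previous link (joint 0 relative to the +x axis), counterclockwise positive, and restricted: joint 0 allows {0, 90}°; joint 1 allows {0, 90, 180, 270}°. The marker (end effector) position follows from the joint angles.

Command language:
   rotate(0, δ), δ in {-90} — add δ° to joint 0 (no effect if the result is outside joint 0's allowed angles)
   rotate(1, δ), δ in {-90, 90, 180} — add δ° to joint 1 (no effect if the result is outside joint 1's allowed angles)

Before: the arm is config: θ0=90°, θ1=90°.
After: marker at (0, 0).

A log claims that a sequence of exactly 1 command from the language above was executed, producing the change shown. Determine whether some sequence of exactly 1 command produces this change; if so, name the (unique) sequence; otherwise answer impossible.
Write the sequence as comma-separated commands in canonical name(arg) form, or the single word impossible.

rotate(1, 90)

begin: config: θ0=90°, θ1=90°
t=1 rotate(1, 90) ⇒ config: θ0=90°, θ1=180°
no rival 1-sequence matches.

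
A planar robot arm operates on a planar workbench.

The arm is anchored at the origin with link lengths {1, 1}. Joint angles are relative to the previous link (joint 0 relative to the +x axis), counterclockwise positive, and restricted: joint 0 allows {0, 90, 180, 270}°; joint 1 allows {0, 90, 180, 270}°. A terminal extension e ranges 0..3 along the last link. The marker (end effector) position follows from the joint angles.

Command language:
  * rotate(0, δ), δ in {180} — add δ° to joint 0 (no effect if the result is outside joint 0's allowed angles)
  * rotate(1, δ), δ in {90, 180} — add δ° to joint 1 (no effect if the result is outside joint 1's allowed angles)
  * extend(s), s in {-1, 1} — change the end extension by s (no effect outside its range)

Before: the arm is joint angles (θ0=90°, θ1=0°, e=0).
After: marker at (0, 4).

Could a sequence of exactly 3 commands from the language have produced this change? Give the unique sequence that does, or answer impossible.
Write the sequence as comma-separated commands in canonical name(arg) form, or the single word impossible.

extend(-1), extend(1), extend(1)

key: order matters: swapping extend(-1) and extend(1) lands elsewhere
start: joint angles (θ0=90°, θ1=0°, e=0)
[1] after extend(-1): joint angles (θ0=90°, θ1=0°, e=0)
[2] after extend(1): joint angles (θ0=90°, θ1=0°, e=1)
[3] after extend(1): joint angles (θ0=90°, θ1=0°, e=2)
no rival 3-sequence matches.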